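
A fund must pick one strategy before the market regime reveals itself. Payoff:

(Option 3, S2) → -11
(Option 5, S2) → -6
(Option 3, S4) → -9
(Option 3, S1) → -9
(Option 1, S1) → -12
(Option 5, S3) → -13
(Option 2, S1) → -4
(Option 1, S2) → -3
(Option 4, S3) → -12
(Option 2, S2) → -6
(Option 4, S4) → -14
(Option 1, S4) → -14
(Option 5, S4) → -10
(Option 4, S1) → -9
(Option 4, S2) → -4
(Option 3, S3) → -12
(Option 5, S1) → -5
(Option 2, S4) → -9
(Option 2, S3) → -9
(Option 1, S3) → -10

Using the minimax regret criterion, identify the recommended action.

Option 2

Column bests: S1=-4, S2=-3, S3=-9, S4=-9.
Option 1 regrets: 8, 0, 1, 5 → max 8
Option 2 regrets: 0, 3, 0, 0 → max 3
Option 3 regrets: 5, 8, 3, 0 → max 8
Option 4 regrets: 5, 1, 3, 5 → max 5
Option 5 regrets: 1, 3, 4, 1 → max 4
Smallest max regret = 3 → Option 2.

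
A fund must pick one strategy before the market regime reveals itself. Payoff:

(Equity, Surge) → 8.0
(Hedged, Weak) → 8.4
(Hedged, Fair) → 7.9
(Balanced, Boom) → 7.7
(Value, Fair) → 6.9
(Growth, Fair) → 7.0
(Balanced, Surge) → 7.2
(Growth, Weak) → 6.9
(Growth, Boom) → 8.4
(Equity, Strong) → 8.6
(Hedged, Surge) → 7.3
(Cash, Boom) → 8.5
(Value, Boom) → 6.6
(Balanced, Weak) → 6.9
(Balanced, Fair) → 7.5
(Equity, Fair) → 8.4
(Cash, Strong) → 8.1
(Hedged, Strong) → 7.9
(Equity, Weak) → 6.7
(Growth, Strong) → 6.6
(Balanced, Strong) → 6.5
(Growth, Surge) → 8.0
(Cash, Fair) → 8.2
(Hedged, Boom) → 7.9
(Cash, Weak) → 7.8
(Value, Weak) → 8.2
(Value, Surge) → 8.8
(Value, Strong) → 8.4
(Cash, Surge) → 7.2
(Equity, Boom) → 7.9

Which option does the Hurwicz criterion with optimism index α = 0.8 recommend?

Value

Balanced: 0.8·7.7 + 0.2·6.5 = 7.46
Value: 0.8·8.8 + 0.2·6.6 = 8.36
Cash: 0.8·8.5 + 0.2·7.2 = 8.24
Equity: 0.8·8.6 + 0.2·6.7 = 8.22
Hedged: 0.8·8.4 + 0.2·7.3 = 8.18
Growth: 0.8·8.4 + 0.2·6.6 = 8.04
Highest Hurwicz score = 8.36 → Value.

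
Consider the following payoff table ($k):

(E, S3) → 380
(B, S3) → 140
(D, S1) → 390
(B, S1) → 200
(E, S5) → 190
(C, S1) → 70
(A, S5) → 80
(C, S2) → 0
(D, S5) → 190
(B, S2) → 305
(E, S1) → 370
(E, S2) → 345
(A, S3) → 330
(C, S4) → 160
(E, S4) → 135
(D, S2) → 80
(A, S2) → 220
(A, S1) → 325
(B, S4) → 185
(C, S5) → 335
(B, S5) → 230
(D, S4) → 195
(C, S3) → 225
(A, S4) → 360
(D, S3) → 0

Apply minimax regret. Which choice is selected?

E

Column bests: S1=390, S2=345, S3=380, S4=360, S5=335.
A regrets: 65, 125, 50, 0, 255 → max 255
B regrets: 190, 40, 240, 175, 105 → max 240
C regrets: 320, 345, 155, 200, 0 → max 345
D regrets: 0, 265, 380, 165, 145 → max 380
E regrets: 20, 0, 0, 225, 145 → max 225
Smallest max regret = 225 → E.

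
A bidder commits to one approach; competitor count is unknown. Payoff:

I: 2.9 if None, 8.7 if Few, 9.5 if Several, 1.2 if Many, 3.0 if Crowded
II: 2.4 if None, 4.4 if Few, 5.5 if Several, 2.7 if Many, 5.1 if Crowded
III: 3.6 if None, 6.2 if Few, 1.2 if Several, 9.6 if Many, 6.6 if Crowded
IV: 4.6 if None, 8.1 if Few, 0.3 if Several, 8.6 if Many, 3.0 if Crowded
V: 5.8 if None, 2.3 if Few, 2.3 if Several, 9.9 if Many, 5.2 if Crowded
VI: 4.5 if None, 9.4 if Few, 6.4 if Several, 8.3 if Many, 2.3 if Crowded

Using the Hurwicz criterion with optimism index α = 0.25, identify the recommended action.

I: 0.25·9.5 + 0.75·1.2 = 3.275
II: 0.25·5.5 + 0.75·2.4 = 3.175
III: 0.25·9.6 + 0.75·1.2 = 3.3
IV: 0.25·8.6 + 0.75·0.3 = 2.375
V: 0.25·9.9 + 0.75·2.3 = 4.2
VI: 0.25·9.4 + 0.75·2.3 = 4.075
Highest Hurwicz score = 4.2 → V.

V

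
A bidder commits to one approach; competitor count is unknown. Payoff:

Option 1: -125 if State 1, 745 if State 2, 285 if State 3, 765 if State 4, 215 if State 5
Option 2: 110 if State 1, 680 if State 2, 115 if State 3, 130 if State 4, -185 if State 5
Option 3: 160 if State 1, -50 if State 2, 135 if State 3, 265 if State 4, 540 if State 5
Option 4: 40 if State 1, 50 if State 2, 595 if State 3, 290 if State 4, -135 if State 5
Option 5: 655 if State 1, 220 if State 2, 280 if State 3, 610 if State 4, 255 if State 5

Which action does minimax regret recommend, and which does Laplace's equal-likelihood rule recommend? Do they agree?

minimax regret → Option 5; laplace → Option 5 (agree)

Column bests: State 1=655, State 2=745, State 3=595, State 4=765, State 5=540.
Option 1 regrets: 780, 0, 310, 0, 325 → max 780
Option 2 regrets: 545, 65, 480, 635, 725 → max 725
Option 3 regrets: 495, 795, 460, 500, 0 → max 795
Option 4 regrets: 615, 695, 0, 475, 675 → max 695
Option 5 regrets: 0, 525, 315, 155, 285 → max 525
Smallest max regret = 525 → Option 5.
Row averages: Option 1=377, Option 2=170, Option 3=210, Option 4=168, Option 5=404
Highest average = 404 → Option 5.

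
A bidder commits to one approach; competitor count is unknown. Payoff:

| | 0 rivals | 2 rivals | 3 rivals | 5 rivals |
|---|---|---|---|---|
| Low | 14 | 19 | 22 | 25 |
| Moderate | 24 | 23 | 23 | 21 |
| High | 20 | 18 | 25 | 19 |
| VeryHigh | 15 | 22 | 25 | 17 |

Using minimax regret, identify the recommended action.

Column bests: 0 rivals=24, 2 rivals=23, 3 rivals=25, 5 rivals=25.
Low regrets: 10, 4, 3, 0 → max 10
Moderate regrets: 0, 0, 2, 4 → max 4
High regrets: 4, 5, 0, 6 → max 6
VeryHigh regrets: 9, 1, 0, 8 → max 9
Smallest max regret = 4 → Moderate.

Moderate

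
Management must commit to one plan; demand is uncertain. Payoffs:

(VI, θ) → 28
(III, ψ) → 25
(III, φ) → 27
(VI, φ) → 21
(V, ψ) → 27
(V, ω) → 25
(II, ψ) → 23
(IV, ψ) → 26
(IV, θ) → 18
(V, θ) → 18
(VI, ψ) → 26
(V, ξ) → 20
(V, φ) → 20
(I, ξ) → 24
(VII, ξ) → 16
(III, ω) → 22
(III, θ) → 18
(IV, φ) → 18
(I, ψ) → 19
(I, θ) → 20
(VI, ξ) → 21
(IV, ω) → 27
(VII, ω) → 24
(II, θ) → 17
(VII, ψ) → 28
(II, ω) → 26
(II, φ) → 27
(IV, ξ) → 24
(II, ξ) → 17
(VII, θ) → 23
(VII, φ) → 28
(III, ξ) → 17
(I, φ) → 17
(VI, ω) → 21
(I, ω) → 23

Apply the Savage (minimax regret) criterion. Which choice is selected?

VI

Column bests: θ=28, φ=28, ψ=28, ω=27, ξ=24.
I regrets: 8, 11, 9, 4, 0 → max 11
II regrets: 11, 1, 5, 1, 7 → max 11
III regrets: 10, 1, 3, 5, 7 → max 10
IV regrets: 10, 10, 2, 0, 0 → max 10
V regrets: 10, 8, 1, 2, 4 → max 10
VI regrets: 0, 7, 2, 6, 3 → max 7
VII regrets: 5, 0, 0, 3, 8 → max 8
Smallest max regret = 7 → VI.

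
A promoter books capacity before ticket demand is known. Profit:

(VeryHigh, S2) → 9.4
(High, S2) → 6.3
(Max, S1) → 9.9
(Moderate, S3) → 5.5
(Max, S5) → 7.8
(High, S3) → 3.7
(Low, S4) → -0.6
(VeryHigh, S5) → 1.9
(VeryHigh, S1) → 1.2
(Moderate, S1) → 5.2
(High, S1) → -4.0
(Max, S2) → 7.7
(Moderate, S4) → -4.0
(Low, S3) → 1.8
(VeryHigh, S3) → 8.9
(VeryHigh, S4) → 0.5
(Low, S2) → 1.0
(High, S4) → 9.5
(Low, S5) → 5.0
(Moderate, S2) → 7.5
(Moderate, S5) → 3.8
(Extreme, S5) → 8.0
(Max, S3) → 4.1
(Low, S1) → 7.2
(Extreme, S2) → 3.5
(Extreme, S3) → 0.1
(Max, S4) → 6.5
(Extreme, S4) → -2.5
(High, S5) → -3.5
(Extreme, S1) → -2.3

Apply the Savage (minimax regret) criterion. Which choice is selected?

Column bests: S1=9.9, S2=9.4, S3=8.9, S4=9.5, S5=8.0.
Low regrets: 2.7, 8.4, 7.1, 10.1, 3.0 → max 10.1
Moderate regrets: 4.7, 1.9, 3.4, 13.5, 4.2 → max 13.5
High regrets: 13.9, 3.1, 5.2, 0.0, 11.5 → max 13.9
VeryHigh regrets: 8.7, 0.0, 0.0, 9.0, 6.1 → max 9.0
Extreme regrets: 12.2, 5.9, 8.8, 12.0, 0.0 → max 12.2
Max regrets: 0.0, 1.7, 4.8, 3.0, 0.2 → max 4.8
Smallest max regret = 4.8 → Max.

Max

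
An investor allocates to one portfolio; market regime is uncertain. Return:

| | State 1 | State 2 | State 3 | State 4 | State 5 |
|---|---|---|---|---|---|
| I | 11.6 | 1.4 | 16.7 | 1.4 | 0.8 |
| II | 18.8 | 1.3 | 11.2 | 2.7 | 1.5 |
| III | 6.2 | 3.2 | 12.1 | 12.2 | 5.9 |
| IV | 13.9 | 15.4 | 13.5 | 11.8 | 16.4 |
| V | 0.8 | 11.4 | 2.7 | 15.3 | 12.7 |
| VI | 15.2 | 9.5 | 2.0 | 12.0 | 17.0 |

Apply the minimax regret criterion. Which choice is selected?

IV

Column bests: State 1=18.8, State 2=15.4, State 3=16.7, State 4=15.3, State 5=17.0.
I regrets: 7.2, 14.0, 0.0, 13.9, 16.2 → max 16.2
II regrets: 0.0, 14.1, 5.5, 12.6, 15.5 → max 15.5
III regrets: 12.6, 12.2, 4.6, 3.1, 11.1 → max 12.6
IV regrets: 4.9, 0.0, 3.2, 3.5, 0.6 → max 4.9
V regrets: 18.0, 4.0, 14.0, 0.0, 4.3 → max 18.0
VI regrets: 3.6, 5.9, 14.7, 3.3, 0.0 → max 14.7
Smallest max regret = 4.9 → IV.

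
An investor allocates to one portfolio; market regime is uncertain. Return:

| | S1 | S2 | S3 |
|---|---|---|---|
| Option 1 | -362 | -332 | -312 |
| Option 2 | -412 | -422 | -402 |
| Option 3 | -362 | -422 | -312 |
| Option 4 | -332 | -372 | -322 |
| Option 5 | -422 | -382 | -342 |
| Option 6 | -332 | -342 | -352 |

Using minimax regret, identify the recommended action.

Option 1

Column bests: S1=-332, S2=-332, S3=-312.
Option 1 regrets: 30, 0, 0 → max 30
Option 2 regrets: 80, 90, 90 → max 90
Option 3 regrets: 30, 90, 0 → max 90
Option 4 regrets: 0, 40, 10 → max 40
Option 5 regrets: 90, 50, 30 → max 90
Option 6 regrets: 0, 10, 40 → max 40
Smallest max regret = 30 → Option 1.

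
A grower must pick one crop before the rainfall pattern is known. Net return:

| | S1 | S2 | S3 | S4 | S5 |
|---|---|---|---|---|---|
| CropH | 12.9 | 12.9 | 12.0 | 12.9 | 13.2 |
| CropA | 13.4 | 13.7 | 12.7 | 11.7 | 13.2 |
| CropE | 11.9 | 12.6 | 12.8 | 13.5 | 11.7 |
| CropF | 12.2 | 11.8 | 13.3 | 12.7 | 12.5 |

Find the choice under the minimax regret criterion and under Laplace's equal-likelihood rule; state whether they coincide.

minimax regret → CropH; laplace → CropA (disagree)

Column bests: S1=13.4, S2=13.7, S3=13.3, S4=13.5, S5=13.2.
CropH regrets: 0.5, 0.8, 1.3, 0.6, 0.0 → max 1.3
CropA regrets: 0.0, 0.0, 0.6, 1.8, 0.0 → max 1.8
CropE regrets: 1.5, 1.1, 0.5, 0.0, 1.5 → max 1.5
CropF regrets: 1.2, 1.9, 0.0, 0.8, 0.7 → max 1.9
Smallest max regret = 1.3 → CropH.
Row averages: CropH=12.78, CropA=12.94, CropE=12.5, CropF=12.5
Highest average = 12.94 → CropA.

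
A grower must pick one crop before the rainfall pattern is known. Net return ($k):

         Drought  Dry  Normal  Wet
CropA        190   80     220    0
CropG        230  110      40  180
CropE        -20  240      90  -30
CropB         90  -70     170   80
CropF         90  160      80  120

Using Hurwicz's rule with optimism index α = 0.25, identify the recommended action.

CropF

CropA: 0.25·220 + 0.75·0 = 55
CropG: 0.25·230 + 0.75·40 = 87.5
CropE: 0.25·240 + 0.75·(-30) = 37.5
CropB: 0.25·170 + 0.75·(-70) = -10
CropF: 0.25·160 + 0.75·80 = 100
Highest Hurwicz score = 100 → CropF.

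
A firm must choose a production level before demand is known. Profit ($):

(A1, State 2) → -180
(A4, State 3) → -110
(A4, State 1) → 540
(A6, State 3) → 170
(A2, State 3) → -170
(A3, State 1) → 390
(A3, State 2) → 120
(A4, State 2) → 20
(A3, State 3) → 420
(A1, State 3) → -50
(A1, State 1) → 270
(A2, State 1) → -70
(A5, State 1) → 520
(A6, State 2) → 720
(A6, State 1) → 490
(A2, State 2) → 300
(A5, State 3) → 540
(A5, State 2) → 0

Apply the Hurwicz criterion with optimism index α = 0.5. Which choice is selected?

A6

A1: 0.5·270 + 0.5·(-180) = 45
A2: 0.5·300 + 0.5·(-170) = 65
A3: 0.5·420 + 0.5·120 = 270
A4: 0.5·540 + 0.5·(-110) = 215
A5: 0.5·540 + 0.5·0 = 270
A6: 0.5·720 + 0.5·170 = 445
Highest Hurwicz score = 445 → A6.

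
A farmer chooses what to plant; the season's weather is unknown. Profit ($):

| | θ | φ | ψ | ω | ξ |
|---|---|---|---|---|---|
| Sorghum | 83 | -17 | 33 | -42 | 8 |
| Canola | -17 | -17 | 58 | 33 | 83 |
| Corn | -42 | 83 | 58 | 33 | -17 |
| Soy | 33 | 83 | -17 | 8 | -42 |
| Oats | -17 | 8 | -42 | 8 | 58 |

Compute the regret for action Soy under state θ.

Best payoff under θ is 83.
Regret = 83 − 33 = 50.

50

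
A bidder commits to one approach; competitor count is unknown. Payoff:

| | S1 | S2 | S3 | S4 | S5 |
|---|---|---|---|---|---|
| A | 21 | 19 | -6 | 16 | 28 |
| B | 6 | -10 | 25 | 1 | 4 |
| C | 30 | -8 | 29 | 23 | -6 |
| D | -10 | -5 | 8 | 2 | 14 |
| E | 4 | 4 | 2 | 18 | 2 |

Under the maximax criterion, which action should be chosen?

C

Row maxima: A=28, B=25, C=30, D=14, E=18
Best best-case = 30 → C.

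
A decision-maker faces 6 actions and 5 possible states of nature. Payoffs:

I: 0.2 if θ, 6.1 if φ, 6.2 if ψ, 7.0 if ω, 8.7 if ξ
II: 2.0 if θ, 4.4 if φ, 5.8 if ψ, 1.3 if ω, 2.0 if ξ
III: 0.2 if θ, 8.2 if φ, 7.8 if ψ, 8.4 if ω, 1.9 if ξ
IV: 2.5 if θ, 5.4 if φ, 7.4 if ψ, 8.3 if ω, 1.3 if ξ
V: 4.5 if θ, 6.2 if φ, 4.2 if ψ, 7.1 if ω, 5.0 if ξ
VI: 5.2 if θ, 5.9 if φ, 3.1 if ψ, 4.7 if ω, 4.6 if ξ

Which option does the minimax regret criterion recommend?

Column bests: θ=5.2, φ=8.2, ψ=7.8, ω=8.4, ξ=8.7.
I regrets: 5.0, 2.1, 1.6, 1.4, 0.0 → max 5.0
II regrets: 3.2, 3.8, 2.0, 7.1, 6.7 → max 7.1
III regrets: 5.0, 0.0, 0.0, 0.0, 6.8 → max 6.8
IV regrets: 2.7, 2.8, 0.4, 0.1, 7.4 → max 7.4
V regrets: 0.7, 2.0, 3.6, 1.3, 3.7 → max 3.7
VI regrets: 0.0, 2.3, 4.7, 3.7, 4.1 → max 4.7
Smallest max regret = 3.7 → V.

V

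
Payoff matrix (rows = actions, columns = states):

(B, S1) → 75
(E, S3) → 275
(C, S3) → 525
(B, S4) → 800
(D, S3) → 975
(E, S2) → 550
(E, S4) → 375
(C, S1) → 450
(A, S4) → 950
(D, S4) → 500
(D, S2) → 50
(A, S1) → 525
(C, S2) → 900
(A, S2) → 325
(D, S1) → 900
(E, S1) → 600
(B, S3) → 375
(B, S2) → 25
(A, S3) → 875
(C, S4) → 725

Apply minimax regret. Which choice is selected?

C

Column bests: S1=900, S2=900, S3=975, S4=950.
A regrets: 375, 575, 100, 0 → max 575
B regrets: 825, 875, 600, 150 → max 875
C regrets: 450, 0, 450, 225 → max 450
D regrets: 0, 850, 0, 450 → max 850
E regrets: 300, 350, 700, 575 → max 700
Smallest max regret = 450 → C.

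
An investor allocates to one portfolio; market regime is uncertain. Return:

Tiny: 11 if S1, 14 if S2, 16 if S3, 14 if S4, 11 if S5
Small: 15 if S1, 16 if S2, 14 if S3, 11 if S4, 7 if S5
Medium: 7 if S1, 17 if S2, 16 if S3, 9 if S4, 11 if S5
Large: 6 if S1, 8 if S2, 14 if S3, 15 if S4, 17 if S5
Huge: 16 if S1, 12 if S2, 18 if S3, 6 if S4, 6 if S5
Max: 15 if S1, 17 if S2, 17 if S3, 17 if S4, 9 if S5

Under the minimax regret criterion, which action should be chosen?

Column bests: S1=16, S2=17, S3=18, S4=17, S5=17.
Tiny regrets: 5, 3, 2, 3, 6 → max 6
Small regrets: 1, 1, 4, 6, 10 → max 10
Medium regrets: 9, 0, 2, 8, 6 → max 9
Large regrets: 10, 9, 4, 2, 0 → max 10
Huge regrets: 0, 5, 0, 11, 11 → max 11
Max regrets: 1, 0, 1, 0, 8 → max 8
Smallest max regret = 6 → Tiny.

Tiny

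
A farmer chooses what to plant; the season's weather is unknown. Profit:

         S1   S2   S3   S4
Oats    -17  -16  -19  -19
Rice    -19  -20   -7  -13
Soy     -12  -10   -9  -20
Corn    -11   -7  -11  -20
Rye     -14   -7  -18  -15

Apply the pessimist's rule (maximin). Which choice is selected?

Row minima: Oats=-19, Rice=-20, Soy=-20, Corn=-20, Rye=-18
Best worst-case = -18 → Rye.

Rye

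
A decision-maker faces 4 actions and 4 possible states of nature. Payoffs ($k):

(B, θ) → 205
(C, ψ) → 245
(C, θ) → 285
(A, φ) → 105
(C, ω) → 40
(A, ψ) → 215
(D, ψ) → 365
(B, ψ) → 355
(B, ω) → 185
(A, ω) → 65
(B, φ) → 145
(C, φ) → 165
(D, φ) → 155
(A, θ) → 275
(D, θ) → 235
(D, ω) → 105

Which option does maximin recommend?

Row minima: A=65, B=145, C=40, D=105
Best worst-case = 145 → B.

B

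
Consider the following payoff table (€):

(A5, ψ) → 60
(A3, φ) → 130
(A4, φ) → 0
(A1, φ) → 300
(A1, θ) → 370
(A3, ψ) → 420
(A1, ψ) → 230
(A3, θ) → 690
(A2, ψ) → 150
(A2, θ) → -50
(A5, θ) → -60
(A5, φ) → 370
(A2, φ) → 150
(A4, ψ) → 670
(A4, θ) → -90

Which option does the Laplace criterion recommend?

A3

Row averages: A1=300, A2=250/3, A3=1240/3, A4=580/3, A5=370/3
Highest average = 1240/3 → A3.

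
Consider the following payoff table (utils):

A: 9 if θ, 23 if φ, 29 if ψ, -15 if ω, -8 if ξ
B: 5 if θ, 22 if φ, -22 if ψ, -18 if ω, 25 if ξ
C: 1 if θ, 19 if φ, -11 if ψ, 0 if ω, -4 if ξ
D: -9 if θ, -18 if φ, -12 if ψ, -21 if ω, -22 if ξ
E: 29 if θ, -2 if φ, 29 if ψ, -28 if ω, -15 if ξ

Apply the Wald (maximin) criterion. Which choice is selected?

C

Row minima: A=-15, B=-22, C=-11, D=-22, E=-28
Best worst-case = -11 → C.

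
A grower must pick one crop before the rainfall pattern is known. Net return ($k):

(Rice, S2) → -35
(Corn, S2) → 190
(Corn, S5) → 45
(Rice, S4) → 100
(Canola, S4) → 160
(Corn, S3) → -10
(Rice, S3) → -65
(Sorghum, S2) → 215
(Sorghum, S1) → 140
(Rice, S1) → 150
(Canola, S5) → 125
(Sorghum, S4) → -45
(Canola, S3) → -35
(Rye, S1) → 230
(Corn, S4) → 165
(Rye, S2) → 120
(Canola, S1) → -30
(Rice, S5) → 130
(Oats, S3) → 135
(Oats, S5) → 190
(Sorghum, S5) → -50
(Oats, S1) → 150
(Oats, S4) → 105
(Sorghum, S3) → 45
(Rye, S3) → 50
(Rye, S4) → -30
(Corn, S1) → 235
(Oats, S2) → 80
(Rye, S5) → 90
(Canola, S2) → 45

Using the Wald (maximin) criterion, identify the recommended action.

Row minima: Sorghum=-50, Corn=-10, Oats=80, Rice=-65, Canola=-35, Rye=-30
Best worst-case = 80 → Oats.

Oats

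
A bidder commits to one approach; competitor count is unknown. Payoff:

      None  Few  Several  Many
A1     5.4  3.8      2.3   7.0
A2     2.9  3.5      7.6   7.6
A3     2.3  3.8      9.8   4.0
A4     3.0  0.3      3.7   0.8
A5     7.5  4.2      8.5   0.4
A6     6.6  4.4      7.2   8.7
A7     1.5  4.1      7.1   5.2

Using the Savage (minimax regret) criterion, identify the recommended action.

Column bests: None=7.5, Few=4.4, Several=9.8, Many=8.7.
A1 regrets: 2.1, 0.6, 7.5, 1.7 → max 7.5
A2 regrets: 4.6, 0.9, 2.2, 1.1 → max 4.6
A3 regrets: 5.2, 0.6, 0.0, 4.7 → max 5.2
A4 regrets: 4.5, 4.1, 6.1, 7.9 → max 7.9
A5 regrets: 0.0, 0.2, 1.3, 8.3 → max 8.3
A6 regrets: 0.9, 0.0, 2.6, 0.0 → max 2.6
A7 regrets: 6.0, 0.3, 2.7, 3.5 → max 6.0
Smallest max regret = 2.6 → A6.

A6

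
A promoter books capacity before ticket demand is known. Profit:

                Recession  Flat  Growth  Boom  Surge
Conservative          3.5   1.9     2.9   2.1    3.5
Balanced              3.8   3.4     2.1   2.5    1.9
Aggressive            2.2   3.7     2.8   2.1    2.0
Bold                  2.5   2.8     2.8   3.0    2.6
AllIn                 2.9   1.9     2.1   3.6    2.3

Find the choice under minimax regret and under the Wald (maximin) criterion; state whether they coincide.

Column bests: Recession=3.8, Flat=3.7, Growth=2.9, Boom=3.6, Surge=3.5.
Conservative regrets: 0.3, 1.8, 0.0, 1.5, 0.0 → max 1.8
Balanced regrets: 0.0, 0.3, 0.8, 1.1, 1.6 → max 1.6
Aggressive regrets: 1.6, 0.0, 0.1, 1.5, 1.5 → max 1.6
Bold regrets: 1.3, 0.9, 0.1, 0.6, 0.9 → max 1.3
AllIn regrets: 0.9, 1.8, 0.8, 0.0, 1.2 → max 1.8
Smallest max regret = 1.3 → Bold.
Row minima: Conservative=1.9, Balanced=1.9, Aggressive=2.0, Bold=2.5, AllIn=1.9
Best worst-case = 2.5 → Bold.

minimax regret → Bold; maximin → Bold (agree)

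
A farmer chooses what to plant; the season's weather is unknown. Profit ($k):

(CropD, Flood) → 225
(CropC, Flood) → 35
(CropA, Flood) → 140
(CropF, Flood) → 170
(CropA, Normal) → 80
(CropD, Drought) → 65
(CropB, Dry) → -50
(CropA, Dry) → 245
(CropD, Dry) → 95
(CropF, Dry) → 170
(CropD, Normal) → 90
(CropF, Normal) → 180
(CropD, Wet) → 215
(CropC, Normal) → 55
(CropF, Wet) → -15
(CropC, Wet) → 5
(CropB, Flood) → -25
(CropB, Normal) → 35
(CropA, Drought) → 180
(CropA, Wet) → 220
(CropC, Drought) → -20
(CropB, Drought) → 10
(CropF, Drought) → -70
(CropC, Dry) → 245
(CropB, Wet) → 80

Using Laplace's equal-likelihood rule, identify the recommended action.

Row averages: CropB=10, CropF=87, CropD=138, CropC=64, CropA=173
Highest average = 173 → CropA.

CropA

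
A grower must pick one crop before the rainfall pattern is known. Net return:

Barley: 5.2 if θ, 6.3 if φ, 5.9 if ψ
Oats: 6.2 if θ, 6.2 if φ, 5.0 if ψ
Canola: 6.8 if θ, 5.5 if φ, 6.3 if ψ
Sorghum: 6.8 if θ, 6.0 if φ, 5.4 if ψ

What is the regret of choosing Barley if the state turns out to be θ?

1.6

Best payoff under θ is 6.8.
Regret = 6.8 − 5.2 = 1.6.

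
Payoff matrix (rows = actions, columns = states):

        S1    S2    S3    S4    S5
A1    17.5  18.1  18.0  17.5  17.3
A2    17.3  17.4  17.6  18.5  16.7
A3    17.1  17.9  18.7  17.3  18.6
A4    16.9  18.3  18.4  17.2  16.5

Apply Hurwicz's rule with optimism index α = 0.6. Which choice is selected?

A1: 0.6·18.1 + 0.4·17.3 = 17.78
A2: 0.6·18.5 + 0.4·16.7 = 17.78
A3: 0.6·18.7 + 0.4·17.1 = 18.06
A4: 0.6·18.4 + 0.4·16.5 = 17.64
Highest Hurwicz score = 18.06 → A3.

A3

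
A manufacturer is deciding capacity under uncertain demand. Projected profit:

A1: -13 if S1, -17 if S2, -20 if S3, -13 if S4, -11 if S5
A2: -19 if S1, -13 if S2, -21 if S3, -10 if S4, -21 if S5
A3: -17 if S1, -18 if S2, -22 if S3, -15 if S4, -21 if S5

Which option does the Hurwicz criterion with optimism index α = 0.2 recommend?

A1

A1: 0.2·(-11) + 0.8·(-20) = -18.2
A2: 0.2·(-10) + 0.8·(-21) = -18.8
A3: 0.2·(-15) + 0.8·(-22) = -20.6
Highest Hurwicz score = -18.2 → A1.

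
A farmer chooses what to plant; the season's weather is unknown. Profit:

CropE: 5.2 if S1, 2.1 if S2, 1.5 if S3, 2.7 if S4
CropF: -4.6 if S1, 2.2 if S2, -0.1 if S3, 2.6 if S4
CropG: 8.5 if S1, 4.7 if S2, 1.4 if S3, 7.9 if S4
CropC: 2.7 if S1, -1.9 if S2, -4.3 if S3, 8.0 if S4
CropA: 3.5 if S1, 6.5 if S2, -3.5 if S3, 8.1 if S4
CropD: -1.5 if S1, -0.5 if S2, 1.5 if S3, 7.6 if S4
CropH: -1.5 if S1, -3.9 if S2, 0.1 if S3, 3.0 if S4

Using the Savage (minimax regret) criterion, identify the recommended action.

Column bests: S1=8.5, S2=6.5, S3=1.5, S4=8.1.
CropE regrets: 3.3, 4.4, 0.0, 5.4 → max 5.4
CropF regrets: 13.1, 4.3, 1.6, 5.5 → max 13.1
CropG regrets: 0.0, 1.8, 0.1, 0.2 → max 1.8
CropC regrets: 5.8, 8.4, 5.8, 0.1 → max 8.4
CropA regrets: 5.0, 0.0, 5.0, 0.0 → max 5.0
CropD regrets: 10.0, 7.0, 0.0, 0.5 → max 10.0
CropH regrets: 10.0, 10.4, 1.4, 5.1 → max 10.4
Smallest max regret = 1.8 → CropG.

CropG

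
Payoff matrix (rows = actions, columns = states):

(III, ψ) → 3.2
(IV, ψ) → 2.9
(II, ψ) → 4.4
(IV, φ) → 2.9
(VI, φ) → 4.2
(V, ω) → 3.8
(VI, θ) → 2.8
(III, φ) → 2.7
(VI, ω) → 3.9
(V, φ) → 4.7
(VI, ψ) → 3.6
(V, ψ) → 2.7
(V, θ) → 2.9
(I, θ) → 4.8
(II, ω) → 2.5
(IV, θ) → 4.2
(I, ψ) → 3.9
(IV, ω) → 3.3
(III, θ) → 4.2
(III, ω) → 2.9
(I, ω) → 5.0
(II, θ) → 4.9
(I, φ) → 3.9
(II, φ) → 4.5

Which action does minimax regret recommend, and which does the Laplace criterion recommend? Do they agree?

minimax regret → I; laplace → I (agree)

Column bests: θ=4.9, φ=4.7, ψ=4.4, ω=5.0.
I regrets: 0.1, 0.8, 0.5, 0.0 → max 0.8
II regrets: 0.0, 0.2, 0.0, 2.5 → max 2.5
III regrets: 0.7, 2.0, 1.2, 2.1 → max 2.1
IV regrets: 0.7, 1.8, 1.5, 1.7 → max 1.8
V regrets: 2.0, 0.0, 1.7, 1.2 → max 2.0
VI regrets: 2.1, 0.5, 0.8, 1.1 → max 2.1
Smallest max regret = 0.8 → I.
Row averages: I=4.4, II=4.075, III=3.25, IV=3.325, V=3.525, VI=3.625
Highest average = 4.4 → I.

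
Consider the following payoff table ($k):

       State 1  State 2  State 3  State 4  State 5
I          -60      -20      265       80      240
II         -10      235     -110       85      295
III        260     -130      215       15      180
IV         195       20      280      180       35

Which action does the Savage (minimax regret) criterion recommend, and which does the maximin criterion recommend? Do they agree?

minimax regret → IV; maximin → IV (agree)

Column bests: State 1=260, State 2=235, State 3=280, State 4=180, State 5=295.
I regrets: 320, 255, 15, 100, 55 → max 320
II regrets: 270, 0, 390, 95, 0 → max 390
III regrets: 0, 365, 65, 165, 115 → max 365
IV regrets: 65, 215, 0, 0, 260 → max 260
Smallest max regret = 260 → IV.
Row minima: I=-60, II=-110, III=-130, IV=20
Best worst-case = 20 → IV.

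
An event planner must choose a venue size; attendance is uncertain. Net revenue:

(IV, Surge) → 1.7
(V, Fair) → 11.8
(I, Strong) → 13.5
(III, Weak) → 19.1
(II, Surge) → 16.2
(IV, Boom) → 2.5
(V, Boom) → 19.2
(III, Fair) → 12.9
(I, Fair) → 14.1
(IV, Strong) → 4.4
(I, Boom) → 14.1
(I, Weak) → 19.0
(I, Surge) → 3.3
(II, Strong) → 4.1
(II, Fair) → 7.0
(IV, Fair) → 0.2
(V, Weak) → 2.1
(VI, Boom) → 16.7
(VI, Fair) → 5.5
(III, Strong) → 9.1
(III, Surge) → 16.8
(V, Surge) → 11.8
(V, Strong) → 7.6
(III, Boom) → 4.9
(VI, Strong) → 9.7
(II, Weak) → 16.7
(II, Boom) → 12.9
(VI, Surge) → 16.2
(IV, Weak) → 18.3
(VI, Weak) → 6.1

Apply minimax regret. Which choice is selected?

Column bests: Weak=19.1, Fair=14.1, Strong=13.5, Boom=19.2, Surge=16.8.
I regrets: 0.1, 0.0, 0.0, 5.1, 13.5 → max 13.5
II regrets: 2.4, 7.1, 9.4, 6.3, 0.6 → max 9.4
III regrets: 0.0, 1.2, 4.4, 14.3, 0.0 → max 14.3
IV regrets: 0.8, 13.9, 9.1, 16.7, 15.1 → max 16.7
V regrets: 17.0, 2.3, 5.9, 0.0, 5.0 → max 17.0
VI regrets: 13.0, 8.6, 3.8, 2.5, 0.6 → max 13.0
Smallest max regret = 9.4 → II.

II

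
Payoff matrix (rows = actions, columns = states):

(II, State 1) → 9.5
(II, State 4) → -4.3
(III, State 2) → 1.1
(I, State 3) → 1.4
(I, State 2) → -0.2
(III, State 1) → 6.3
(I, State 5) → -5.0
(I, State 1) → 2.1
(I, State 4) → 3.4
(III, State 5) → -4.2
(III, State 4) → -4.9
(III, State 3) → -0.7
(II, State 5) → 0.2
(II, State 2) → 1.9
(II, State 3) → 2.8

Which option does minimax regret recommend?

Column bests: State 1=9.5, State 2=1.9, State 3=2.8, State 4=3.4, State 5=0.2.
I regrets: 7.4, 2.1, 1.4, 0.0, 5.2 → max 7.4
II regrets: 0.0, 0.0, 0.0, 7.7, 0.0 → max 7.7
III regrets: 3.2, 0.8, 3.5, 8.3, 4.4 → max 8.3
Smallest max regret = 7.4 → I.

I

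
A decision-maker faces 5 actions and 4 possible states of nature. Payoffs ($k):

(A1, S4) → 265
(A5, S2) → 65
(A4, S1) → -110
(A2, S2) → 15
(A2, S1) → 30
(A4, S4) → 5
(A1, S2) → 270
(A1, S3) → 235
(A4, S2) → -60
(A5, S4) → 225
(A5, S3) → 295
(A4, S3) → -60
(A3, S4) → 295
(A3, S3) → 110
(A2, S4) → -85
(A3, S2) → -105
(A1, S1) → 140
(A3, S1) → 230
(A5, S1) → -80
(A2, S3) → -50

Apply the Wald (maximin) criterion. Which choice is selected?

Row minima: A1=140, A2=-85, A3=-105, A4=-110, A5=-80
Best worst-case = 140 → A1.

A1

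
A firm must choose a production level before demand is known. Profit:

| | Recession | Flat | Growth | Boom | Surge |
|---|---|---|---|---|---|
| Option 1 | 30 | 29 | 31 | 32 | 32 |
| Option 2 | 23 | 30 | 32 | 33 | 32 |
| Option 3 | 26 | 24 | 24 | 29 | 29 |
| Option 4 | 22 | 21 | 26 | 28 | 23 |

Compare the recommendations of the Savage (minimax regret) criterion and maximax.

Column bests: Recession=30, Flat=30, Growth=32, Boom=33, Surge=32.
Option 1 regrets: 0, 1, 1, 1, 0 → max 1
Option 2 regrets: 7, 0, 0, 0, 0 → max 7
Option 3 regrets: 4, 6, 8, 4, 3 → max 8
Option 4 regrets: 8, 9, 6, 5, 9 → max 9
Smallest max regret = 1 → Option 1.
Row maxima: Option 1=32, Option 2=33, Option 3=29, Option 4=28
Best best-case = 33 → Option 2.

minimax regret → Option 1; maximax → Option 2 (disagree)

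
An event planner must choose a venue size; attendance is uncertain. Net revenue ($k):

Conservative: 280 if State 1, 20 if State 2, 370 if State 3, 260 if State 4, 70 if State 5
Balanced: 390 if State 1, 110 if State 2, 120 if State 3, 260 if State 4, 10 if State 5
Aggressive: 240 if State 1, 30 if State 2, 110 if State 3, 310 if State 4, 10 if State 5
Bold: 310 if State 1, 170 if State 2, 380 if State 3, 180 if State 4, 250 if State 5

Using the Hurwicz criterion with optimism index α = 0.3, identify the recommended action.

Bold

Conservative: 0.3·370 + 0.7·20 = 125
Balanced: 0.3·390 + 0.7·10 = 124
Aggressive: 0.3·310 + 0.7·10 = 100
Bold: 0.3·380 + 0.7·170 = 233
Highest Hurwicz score = 233 → Bold.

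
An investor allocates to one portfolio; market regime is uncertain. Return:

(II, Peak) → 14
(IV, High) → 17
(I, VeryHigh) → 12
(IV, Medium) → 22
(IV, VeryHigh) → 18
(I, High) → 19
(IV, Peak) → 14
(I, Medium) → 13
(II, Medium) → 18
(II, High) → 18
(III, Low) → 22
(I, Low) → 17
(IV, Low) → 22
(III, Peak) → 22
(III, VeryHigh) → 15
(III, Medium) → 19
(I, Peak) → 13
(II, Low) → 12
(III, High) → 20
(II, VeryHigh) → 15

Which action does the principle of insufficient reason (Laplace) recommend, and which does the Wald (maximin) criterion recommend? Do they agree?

Row averages: I=14.8, II=15.4, III=19.6, IV=18.6
Highest average = 19.6 → III.
Row minima: I=12, II=12, III=15, IV=14
Best worst-case = 15 → III.

laplace → III; maximin → III (agree)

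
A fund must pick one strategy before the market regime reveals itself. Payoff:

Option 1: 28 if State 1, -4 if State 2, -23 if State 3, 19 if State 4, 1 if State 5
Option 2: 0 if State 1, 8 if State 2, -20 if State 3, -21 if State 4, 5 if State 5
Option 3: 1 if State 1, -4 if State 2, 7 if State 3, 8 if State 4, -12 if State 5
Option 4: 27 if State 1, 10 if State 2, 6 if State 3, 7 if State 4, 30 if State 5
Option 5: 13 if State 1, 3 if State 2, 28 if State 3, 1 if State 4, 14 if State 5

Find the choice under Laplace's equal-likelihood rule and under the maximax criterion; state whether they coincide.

Row averages: Option 1=4.2, Option 2=-5.6, Option 3=0, Option 4=16, Option 5=11.8
Highest average = 16 → Option 4.
Row maxima: Option 1=28, Option 2=8, Option 3=8, Option 4=30, Option 5=28
Best best-case = 30 → Option 4.

laplace → Option 4; maximax → Option 4 (agree)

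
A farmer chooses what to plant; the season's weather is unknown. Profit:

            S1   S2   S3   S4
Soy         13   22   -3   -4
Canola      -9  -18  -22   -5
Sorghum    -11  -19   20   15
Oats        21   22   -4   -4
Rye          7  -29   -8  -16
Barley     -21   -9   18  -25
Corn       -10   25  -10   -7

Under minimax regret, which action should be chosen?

Soy

Column bests: S1=21, S2=25, S3=20, S4=15.
Soy regrets: 8, 3, 23, 19 → max 23
Canola regrets: 30, 43, 42, 20 → max 43
Sorghum regrets: 32, 44, 0, 0 → max 44
Oats regrets: 0, 3, 24, 19 → max 24
Rye regrets: 14, 54, 28, 31 → max 54
Barley regrets: 42, 34, 2, 40 → max 42
Corn regrets: 31, 0, 30, 22 → max 31
Smallest max regret = 23 → Soy.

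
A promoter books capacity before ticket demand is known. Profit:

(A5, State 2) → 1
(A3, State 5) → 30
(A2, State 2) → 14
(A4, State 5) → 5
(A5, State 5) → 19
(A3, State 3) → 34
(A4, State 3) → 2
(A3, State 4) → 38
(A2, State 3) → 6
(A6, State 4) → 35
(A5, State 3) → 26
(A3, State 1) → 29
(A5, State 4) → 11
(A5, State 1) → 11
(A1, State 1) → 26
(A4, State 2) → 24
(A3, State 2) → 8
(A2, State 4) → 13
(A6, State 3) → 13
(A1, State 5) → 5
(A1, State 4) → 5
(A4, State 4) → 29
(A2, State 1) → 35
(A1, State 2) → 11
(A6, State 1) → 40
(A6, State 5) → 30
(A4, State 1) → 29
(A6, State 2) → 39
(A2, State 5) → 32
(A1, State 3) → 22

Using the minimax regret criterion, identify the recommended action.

A6

Column bests: State 1=40, State 2=39, State 3=34, State 4=38, State 5=32.
A1 regrets: 14, 28, 12, 33, 27 → max 33
A2 regrets: 5, 25, 28, 25, 0 → max 28
A3 regrets: 11, 31, 0, 0, 2 → max 31
A4 regrets: 11, 15, 32, 9, 27 → max 32
A5 regrets: 29, 38, 8, 27, 13 → max 38
A6 regrets: 0, 0, 21, 3, 2 → max 21
Smallest max regret = 21 → A6.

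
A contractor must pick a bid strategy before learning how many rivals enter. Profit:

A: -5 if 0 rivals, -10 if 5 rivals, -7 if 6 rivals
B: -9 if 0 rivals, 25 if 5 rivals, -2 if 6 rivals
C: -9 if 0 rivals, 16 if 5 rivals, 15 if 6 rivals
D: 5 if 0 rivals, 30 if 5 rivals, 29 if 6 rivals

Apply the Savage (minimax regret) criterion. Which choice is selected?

Column bests: 0 rivals=5, 5 rivals=30, 6 rivals=29.
A regrets: 10, 40, 36 → max 40
B regrets: 14, 5, 31 → max 31
C regrets: 14, 14, 14 → max 14
D regrets: 0, 0, 0 → max 0
Smallest max regret = 0 → D.

D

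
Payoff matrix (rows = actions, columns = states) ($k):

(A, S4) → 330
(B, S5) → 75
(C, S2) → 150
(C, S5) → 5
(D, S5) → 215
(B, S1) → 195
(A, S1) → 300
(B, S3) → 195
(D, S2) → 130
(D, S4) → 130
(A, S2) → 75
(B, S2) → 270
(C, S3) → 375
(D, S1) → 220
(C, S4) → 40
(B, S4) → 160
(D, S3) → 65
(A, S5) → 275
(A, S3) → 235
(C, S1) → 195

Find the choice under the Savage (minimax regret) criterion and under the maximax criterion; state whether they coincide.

Column bests: S1=300, S2=270, S3=375, S4=330, S5=275.
A regrets: 0, 195, 140, 0, 0 → max 195
B regrets: 105, 0, 180, 170, 200 → max 200
C regrets: 105, 120, 0, 290, 270 → max 290
D regrets: 80, 140, 310, 200, 60 → max 310
Smallest max regret = 195 → A.
Row maxima: A=330, B=270, C=375, D=220
Best best-case = 375 → C.

minimax regret → A; maximax → C (disagree)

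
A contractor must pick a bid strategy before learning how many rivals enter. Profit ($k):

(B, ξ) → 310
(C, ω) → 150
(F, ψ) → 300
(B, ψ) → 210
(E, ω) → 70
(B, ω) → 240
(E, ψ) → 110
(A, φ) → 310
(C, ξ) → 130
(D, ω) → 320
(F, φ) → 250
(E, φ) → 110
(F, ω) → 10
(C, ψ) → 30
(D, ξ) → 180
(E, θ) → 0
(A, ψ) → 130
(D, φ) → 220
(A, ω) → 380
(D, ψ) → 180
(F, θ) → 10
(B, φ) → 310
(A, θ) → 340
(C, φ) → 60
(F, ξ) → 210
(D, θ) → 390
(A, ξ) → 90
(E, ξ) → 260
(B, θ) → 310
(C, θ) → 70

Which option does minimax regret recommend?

D

Column bests: θ=390, φ=310, ψ=300, ω=380, ξ=310.
A regrets: 50, 0, 170, 0, 220 → max 220
B regrets: 80, 0, 90, 140, 0 → max 140
C regrets: 320, 250, 270, 230, 180 → max 320
D regrets: 0, 90, 120, 60, 130 → max 130
E regrets: 390, 200, 190, 310, 50 → max 390
F regrets: 380, 60, 0, 370, 100 → max 380
Smallest max regret = 130 → D.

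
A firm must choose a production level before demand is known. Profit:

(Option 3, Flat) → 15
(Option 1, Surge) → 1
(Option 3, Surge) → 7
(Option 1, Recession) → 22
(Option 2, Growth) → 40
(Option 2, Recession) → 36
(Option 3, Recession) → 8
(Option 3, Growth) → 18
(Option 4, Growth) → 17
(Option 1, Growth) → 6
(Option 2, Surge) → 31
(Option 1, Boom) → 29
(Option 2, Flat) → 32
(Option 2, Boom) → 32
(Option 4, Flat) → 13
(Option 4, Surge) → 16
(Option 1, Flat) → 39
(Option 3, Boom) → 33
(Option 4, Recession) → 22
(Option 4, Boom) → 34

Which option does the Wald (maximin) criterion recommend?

Row minima: Option 1=1, Option 2=31, Option 3=7, Option 4=13
Best worst-case = 31 → Option 2.

Option 2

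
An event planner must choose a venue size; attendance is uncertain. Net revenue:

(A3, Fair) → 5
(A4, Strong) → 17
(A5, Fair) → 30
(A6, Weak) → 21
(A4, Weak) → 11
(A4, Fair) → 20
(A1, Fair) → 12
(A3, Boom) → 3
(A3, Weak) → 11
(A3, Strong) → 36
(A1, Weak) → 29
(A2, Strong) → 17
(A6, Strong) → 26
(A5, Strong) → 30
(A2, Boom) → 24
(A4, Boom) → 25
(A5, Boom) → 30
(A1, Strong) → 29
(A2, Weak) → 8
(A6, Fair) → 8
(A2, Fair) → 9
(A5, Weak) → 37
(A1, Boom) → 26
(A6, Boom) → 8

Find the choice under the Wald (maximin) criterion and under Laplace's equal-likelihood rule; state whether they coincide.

Row minima: A1=12, A2=8, A3=3, A4=11, A5=30, A6=8
Best worst-case = 30 → A5.
Row averages: A1=24, A2=14.5, A3=13.75, A4=18.25, A5=31.75, A6=15.75
Highest average = 31.75 → A5.

maximin → A5; laplace → A5 (agree)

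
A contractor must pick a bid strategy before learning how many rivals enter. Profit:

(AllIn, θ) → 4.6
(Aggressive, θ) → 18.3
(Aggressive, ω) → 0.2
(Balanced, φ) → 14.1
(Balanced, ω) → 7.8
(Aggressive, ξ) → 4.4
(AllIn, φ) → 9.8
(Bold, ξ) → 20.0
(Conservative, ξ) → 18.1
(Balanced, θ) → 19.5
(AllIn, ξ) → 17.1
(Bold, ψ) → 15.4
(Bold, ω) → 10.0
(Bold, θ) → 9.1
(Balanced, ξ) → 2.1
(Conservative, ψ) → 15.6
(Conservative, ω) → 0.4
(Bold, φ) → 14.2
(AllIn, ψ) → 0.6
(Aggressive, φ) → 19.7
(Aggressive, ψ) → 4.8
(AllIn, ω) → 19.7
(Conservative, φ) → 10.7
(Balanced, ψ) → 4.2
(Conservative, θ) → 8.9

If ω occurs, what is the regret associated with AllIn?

Best payoff under ω is 19.7.
Regret = 19.7 − 19.7 = 0.0.

0.0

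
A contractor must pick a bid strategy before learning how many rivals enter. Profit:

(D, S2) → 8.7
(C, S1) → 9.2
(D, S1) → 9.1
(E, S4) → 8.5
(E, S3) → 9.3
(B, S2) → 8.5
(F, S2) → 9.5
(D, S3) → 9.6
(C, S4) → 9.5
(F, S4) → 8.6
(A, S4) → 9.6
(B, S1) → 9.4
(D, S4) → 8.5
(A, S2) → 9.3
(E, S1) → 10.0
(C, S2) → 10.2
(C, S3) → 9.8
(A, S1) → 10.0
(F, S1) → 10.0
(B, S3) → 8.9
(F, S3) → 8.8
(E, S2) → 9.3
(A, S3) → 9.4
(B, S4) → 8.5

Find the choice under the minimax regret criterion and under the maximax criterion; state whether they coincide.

Column bests: S1=10.0, S2=10.2, S3=9.8, S4=9.6.
A regrets: 0.0, 0.9, 0.4, 0.0 → max 0.9
B regrets: 0.6, 1.7, 0.9, 1.1 → max 1.7
C regrets: 0.8, 0.0, 0.0, 0.1 → max 0.8
D regrets: 0.9, 1.5, 0.2, 1.1 → max 1.5
E regrets: 0.0, 0.9, 0.5, 1.1 → max 1.1
F regrets: 0.0, 0.7, 1.0, 1.0 → max 1.0
Smallest max regret = 0.8 → C.
Row maxima: A=10.0, B=9.4, C=10.2, D=9.6, E=10.0, F=10.0
Best best-case = 10.2 → C.

minimax regret → C; maximax → C (agree)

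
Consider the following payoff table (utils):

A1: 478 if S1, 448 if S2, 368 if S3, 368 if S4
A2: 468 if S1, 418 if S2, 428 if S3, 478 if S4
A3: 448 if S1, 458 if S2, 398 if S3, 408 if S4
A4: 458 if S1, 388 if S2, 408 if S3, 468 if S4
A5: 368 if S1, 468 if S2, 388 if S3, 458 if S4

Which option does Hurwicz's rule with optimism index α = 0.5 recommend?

A2

A1: 0.5·478 + 0.5·368 = 423
A2: 0.5·478 + 0.5·418 = 448
A3: 0.5·458 + 0.5·398 = 428
A4: 0.5·468 + 0.5·388 = 428
A5: 0.5·468 + 0.5·368 = 418
Highest Hurwicz score = 448 → A2.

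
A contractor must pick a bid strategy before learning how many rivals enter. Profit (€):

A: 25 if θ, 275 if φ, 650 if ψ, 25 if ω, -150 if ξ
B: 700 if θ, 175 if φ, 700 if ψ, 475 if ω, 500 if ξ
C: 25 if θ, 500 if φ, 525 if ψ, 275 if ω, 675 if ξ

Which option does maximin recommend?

Row minima: A=-150, B=175, C=25
Best worst-case = 175 → B.

B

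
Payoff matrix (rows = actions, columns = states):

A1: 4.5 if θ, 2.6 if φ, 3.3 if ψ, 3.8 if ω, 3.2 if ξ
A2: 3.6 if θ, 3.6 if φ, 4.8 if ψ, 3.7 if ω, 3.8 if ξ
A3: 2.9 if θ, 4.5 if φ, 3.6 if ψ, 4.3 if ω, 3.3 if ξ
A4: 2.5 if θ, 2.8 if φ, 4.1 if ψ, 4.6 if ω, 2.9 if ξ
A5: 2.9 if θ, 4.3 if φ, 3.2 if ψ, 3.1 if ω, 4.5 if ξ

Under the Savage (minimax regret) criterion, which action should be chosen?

A2

Column bests: θ=4.5, φ=4.5, ψ=4.8, ω=4.6, ξ=4.5.
A1 regrets: 0.0, 1.9, 1.5, 0.8, 1.3 → max 1.9
A2 regrets: 0.9, 0.9, 0.0, 0.9, 0.7 → max 0.9
A3 regrets: 1.6, 0.0, 1.2, 0.3, 1.2 → max 1.6
A4 regrets: 2.0, 1.7, 0.7, 0.0, 1.6 → max 2.0
A5 regrets: 1.6, 0.2, 1.6, 1.5, 0.0 → max 1.6
Smallest max regret = 0.9 → A2.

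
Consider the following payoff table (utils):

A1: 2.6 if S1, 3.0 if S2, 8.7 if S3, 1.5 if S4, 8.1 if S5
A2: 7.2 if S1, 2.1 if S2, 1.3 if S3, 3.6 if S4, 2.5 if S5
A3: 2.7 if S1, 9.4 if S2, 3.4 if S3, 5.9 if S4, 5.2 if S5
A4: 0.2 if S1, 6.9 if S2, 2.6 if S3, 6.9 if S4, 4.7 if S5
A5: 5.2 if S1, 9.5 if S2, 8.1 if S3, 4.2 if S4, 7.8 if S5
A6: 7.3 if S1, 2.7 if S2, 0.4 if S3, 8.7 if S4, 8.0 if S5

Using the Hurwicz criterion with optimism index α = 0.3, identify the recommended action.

A1: 0.3·8.7 + 0.7·1.5 = 3.66
A2: 0.3·7.2 + 0.7·1.3 = 3.07
A3: 0.3·9.4 + 0.7·2.7 = 4.71
A4: 0.3·6.9 + 0.7·0.2 = 2.21
A5: 0.3·9.5 + 0.7·4.2 = 5.79
A6: 0.3·8.7 + 0.7·0.4 = 2.89
Highest Hurwicz score = 5.79 → A5.

A5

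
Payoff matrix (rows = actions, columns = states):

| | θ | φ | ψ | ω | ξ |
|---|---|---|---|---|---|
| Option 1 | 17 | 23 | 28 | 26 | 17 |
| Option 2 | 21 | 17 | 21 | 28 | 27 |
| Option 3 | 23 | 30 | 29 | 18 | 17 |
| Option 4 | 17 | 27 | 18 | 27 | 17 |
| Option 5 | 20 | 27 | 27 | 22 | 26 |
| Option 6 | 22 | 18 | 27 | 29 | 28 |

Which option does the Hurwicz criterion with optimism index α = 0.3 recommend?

Option 1: 0.3·28 + 0.7·17 = 20.3
Option 2: 0.3·28 + 0.7·17 = 20.3
Option 3: 0.3·30 + 0.7·17 = 20.9
Option 4: 0.3·27 + 0.7·17 = 20
Option 5: 0.3·27 + 0.7·20 = 22.1
Option 6: 0.3·29 + 0.7·18 = 21.3
Highest Hurwicz score = 22.1 → Option 5.

Option 5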